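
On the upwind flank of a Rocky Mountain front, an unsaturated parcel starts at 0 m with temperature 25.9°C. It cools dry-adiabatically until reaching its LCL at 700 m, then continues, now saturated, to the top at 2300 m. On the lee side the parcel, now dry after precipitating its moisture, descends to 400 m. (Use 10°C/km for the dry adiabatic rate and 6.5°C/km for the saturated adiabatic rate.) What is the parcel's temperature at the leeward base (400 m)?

0 → 700 m (dry, 10°C/km): ΔT = -10 × 0.7 = -7°C → T = 18.9°C
700 → 2300 m (saturated, 6.5°C/km): ΔT = -6.5 × 1.6 = -10.4°C → T = 8.5°C
2300 → 400 m (dry descent, 10°C/km): ΔT = +10 × 1.9 = +19°C → T = 27.5°C

27.5°C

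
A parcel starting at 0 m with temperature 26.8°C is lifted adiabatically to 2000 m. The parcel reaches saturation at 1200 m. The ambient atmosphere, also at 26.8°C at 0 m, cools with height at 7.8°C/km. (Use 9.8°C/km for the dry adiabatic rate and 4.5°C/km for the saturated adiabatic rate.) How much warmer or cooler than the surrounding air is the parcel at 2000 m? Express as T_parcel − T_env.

+0.24°C (parcel warmer than environment)

Parcel:
  Dry to 1200 m: -9.8 × 1.2 km = -11.76°C, so T = 15.04°C.
  Saturated to 2000 m: -4.5 × 0.8 km = -3.6°C, so T = 11.44°C.
Environment:
  Environment to 2000 m: -7.8 × 2 km = -15.6°C, so T = 11.2°C.
T_parcel − T_env = 11.44 − 11.2 = +0.24°C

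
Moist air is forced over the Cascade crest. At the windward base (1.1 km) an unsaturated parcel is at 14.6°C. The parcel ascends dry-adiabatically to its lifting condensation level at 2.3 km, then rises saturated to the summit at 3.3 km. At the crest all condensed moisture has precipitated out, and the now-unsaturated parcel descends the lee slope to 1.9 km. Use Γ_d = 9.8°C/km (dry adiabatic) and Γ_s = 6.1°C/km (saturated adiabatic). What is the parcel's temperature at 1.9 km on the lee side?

10.46°C

1100–2300 m, dry: Δz = 1.2 km ⇒ ΔT = -11.76°C; T = 2.84°C
2300–3300 m, saturated: Δz = 1 km ⇒ ΔT = -6.1°C; T = -3.26°C
3300–1900 m, dry descent: Δz = 1.4 km ⇒ ΔT = +13.72°C; T = 10.46°C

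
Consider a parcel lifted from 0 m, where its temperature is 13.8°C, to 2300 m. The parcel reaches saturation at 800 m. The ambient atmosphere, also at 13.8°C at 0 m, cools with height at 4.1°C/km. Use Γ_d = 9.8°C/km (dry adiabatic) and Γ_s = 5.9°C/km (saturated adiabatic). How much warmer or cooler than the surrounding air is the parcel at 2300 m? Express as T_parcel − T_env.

Parcel:
  Dry to 800 m: -9.8 × 0.8 km = -7.84°C, so T = 5.96°C.
  Saturated to 2300 m: -5.9 × 1.5 km = -8.85°C, so T = -2.89°C.
Environment:
  Environment to 2300 m: -4.1 × 2.3 km = -9.43°C, so T = 4.37°C.
T_parcel − T_env = -2.89 − 4.37 = -7.26°C

-7.26°C (parcel cooler than environment)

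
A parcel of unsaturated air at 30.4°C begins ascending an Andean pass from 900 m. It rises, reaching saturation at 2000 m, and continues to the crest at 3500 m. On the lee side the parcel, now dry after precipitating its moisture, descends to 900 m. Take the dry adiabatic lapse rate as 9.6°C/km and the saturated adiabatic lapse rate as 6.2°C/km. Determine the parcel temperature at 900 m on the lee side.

900–2000 m, dry: Δz = 1.1 km ⇒ ΔT = -10.56°C; T = 19.84°C
2000–3500 m, saturated: Δz = 1.5 km ⇒ ΔT = -9.3°C; T = 10.54°C
3500–900 m, dry descent: Δz = 2.6 km ⇒ ΔT = +24.96°C; T = 35.5°C

35.5°C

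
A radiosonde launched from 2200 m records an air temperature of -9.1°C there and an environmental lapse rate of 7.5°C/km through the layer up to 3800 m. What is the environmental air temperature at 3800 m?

-21.1°C

2200 → 3800 m (environmental, 7.5°C/km): ΔT = -7.5 × 1.6 = -12°C → T = -21.1°C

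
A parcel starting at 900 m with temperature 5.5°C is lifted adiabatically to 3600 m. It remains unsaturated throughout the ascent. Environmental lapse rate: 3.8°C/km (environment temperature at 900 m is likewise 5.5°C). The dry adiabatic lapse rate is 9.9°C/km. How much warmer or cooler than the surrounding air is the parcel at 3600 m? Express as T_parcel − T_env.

Parcel:
  900–3600 m, dry: Δz = 2.7 km ⇒ ΔT = -26.73°C; T = -21.23°C
Environment:
  900–3600 m, environment: Δz = 2.7 km ⇒ ΔT = -10.26°C; T = -4.76°C
T_parcel − T_env = -21.23 − (-4.76) = -16.47°C

-16.47°C (parcel cooler than environment)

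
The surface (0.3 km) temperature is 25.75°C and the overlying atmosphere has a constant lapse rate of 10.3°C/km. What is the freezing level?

Height above start = (25.75 − 0) / 10.3 = 2.5 km
Altitude = 300 m + 2500 m = 2800 m

2.8 km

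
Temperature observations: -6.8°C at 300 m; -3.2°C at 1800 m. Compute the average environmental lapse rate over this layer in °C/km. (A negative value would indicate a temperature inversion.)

-2.4°C/km

Γ = −ΔT/Δz = (-6.8 − (-3.2)) / (1800 − 300) m
  = -3.6°C / 1.5 km = -2.4°C/km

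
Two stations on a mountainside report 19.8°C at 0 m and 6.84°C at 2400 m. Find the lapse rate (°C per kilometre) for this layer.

5.4°C/km

Γ = −ΔT/Δz = (19.8 − 6.84) / (2400 − 0) m
  = 12.96°C / 2.4 km = 5.4°C/km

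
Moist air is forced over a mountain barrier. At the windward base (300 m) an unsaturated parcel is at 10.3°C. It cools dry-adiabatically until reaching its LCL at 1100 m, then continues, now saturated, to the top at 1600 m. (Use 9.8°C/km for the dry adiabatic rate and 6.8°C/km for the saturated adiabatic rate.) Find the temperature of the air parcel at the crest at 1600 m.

Dry to 1100 m: -9.8 × 0.8 km = -7.84°C, so T = 2.46°C.
Saturated to 1600 m: -6.8 × 0.5 km = -3.4°C, so T = -0.94°C.

-0.94°C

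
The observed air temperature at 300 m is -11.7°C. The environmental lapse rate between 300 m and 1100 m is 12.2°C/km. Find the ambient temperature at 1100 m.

-21.46°C

300–1100 m, environmental: Δz = 0.8 km ⇒ ΔT = -9.76°C; T = -21.46°C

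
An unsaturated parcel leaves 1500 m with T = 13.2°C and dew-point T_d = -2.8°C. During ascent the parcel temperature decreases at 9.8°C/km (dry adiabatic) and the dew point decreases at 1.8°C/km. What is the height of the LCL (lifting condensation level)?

T and T_d converge at 9.8 − 1.8 = 8°C per km
Height above start = (13.2 − (-2.8)) / 8 = 2 km
LCL altitude = 1500 m + 2000 m = 3500 m

3500 m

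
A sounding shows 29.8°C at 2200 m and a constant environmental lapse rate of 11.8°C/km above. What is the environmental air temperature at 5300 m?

-6.78°C

From 2200 m to 5300 m (environmental): cools by 11.8 × 3.1 = 36.58°C, giving -6.78°C.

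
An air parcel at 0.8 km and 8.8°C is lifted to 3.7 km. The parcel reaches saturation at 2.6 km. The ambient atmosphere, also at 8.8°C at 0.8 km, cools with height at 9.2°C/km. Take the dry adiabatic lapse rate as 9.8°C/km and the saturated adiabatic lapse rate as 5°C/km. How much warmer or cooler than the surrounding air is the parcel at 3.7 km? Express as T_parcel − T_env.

+3.54°C (parcel warmer than environment)

Parcel:
  From 800 m to 2600 m (dry): cools by 9.8 × 1.8 = 17.64°C, giving -8.84°C.
  From 2600 m to 3700 m (saturated): cools by 5 × 1.1 = 5.5°C, giving -14.34°C.
Environment:
  From 800 m to 3700 m (environment): cools by 9.2 × 2.9 = 26.68°C, giving -17.88°C.
T_parcel − T_env = -14.34 − (-17.88) = +3.54°C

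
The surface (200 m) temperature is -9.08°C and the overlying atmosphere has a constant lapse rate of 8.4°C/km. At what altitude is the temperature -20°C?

1500 m

Height above start = (-9.08 − (-20)) / 8.4 = 1.3 km
Altitude = 200 m + 1300 m = 1500 m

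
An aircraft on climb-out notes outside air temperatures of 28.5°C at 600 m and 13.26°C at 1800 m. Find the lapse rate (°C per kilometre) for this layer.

Γ = −ΔT/Δz = (28.5 − 13.26) / (1800 − 600) m
  = 15.24°C / 1.2 km = 12.7°C/km

12.7°C/km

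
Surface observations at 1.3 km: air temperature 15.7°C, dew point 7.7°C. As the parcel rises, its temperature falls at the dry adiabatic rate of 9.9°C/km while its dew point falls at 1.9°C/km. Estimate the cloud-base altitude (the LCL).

2.3 km

T and T_d converge at 9.9 − 1.9 = 8°C per km
Height above start = (15.7 − 7.7) / 8 = 1 km
LCL altitude = 1300 m + 1000 m = 2300 m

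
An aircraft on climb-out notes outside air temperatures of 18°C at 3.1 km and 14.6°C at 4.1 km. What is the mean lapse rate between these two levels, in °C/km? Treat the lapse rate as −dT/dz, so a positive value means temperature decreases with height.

Γ = −ΔT/Δz = (18 − 14.6) / (4100 − 3100) m
  = 3.4°C / 1 km = 3.4°C/km

3.4°C/km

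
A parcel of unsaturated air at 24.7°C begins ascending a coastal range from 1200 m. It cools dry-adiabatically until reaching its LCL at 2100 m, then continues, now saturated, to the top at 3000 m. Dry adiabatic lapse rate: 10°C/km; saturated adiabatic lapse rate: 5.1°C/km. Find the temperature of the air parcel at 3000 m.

11.11°C

1200–2100 m, dry: Δz = 0.9 km ⇒ ΔT = -9°C; T = 15.7°C
2100–3000 m, saturated: Δz = 0.9 km ⇒ ΔT = -4.59°C; T = 11.11°C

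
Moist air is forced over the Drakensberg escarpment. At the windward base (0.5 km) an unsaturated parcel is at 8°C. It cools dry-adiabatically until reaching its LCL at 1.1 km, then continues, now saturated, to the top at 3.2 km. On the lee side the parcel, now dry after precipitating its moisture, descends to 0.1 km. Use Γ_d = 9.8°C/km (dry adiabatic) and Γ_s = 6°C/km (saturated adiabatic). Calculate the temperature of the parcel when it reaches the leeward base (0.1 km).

From 500 m to 1100 m (dry): cools by 9.8 × 0.6 = 5.88°C, giving 2.12°C.
From 1100 m to 3200 m (saturated): cools by 6 × 2.1 = 12.6°C, giving -10.48°C.
From 3200 m to 100 m (dry descent): warms by 9.8 × 3.1 = 30.38°C, giving 19.9°C.

19.9°C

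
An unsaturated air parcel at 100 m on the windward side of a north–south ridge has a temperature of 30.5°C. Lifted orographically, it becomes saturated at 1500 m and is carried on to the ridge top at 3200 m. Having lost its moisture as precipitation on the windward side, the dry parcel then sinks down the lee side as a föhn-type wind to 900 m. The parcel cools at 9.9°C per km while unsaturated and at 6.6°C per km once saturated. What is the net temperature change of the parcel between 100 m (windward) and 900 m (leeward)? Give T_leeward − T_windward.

-2.31°C

Dry to 1500 m: -9.9 × 1.4 km = -13.86°C, so T = 16.64°C.
Saturated to 3200 m: -6.6 × 1.7 km = -11.22°C, so T = 5.42°C.
Dry descent to 900 m: +9.9 × 2.3 km = +22.77°C, so T = 28.19°C.
Net change vs windward start: 28.19 − 30.5 = -2.31°C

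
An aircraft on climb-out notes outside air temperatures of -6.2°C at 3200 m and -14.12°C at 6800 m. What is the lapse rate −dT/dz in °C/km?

Γ = −ΔT/Δz = (-6.2 − (-14.12)) / (6800 − 3200) m
  = 7.92°C / 3.6 km = 2.2°C/km

2.2°C/km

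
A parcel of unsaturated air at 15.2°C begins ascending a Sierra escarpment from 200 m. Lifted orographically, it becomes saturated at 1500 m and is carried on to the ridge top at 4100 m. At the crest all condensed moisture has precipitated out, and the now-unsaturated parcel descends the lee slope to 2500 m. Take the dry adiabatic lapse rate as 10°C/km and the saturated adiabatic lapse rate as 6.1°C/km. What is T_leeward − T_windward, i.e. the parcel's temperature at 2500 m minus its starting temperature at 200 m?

Dry to 1500 m: -10 × 1.3 km = -13°C, so T = 2.2°C.
Saturated to 4100 m: -6.1 × 2.6 km = -15.86°C, so T = -13.66°C.
Dry descent to 2500 m: +10 × 1.6 km = +16°C, so T = 2.34°C.
Net change vs windward start: 2.34 − 15.2 = -12.86°C

-12.86°C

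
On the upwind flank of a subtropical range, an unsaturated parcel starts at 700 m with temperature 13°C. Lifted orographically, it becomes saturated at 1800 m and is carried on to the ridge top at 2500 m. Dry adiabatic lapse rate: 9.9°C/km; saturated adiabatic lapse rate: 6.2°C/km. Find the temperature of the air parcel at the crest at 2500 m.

-2.23°C

700 → 1800 m (dry, 9.9°C/km): ΔT = -9.9 × 1.1 = -10.89°C → T = 2.11°C
1800 → 2500 m (saturated, 6.2°C/km): ΔT = -6.2 × 0.7 = -4.34°C → T = -2.23°C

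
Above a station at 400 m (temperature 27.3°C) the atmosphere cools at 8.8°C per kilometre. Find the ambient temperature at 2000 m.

13.22°C

400–2000 m, environmental: Δz = 1.6 km ⇒ ΔT = -14.08°C; T = 13.22°C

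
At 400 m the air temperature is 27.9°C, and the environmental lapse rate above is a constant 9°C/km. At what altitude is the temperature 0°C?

Height above start = (27.9 − 0) / 9 = 3.1 km
Altitude = 400 m + 3100 m = 3500 m

3500 m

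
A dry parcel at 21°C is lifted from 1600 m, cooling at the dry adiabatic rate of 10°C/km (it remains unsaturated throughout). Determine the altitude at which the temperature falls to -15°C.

5200 m

Height above start = (21 − (-15)) / 10 = 3.6 km
Altitude = 1600 m + 3600 m = 5200 m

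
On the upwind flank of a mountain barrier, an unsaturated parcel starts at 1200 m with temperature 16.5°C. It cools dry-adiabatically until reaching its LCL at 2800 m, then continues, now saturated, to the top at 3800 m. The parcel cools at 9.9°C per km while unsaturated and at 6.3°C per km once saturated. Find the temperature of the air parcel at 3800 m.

-5.64°C

From 1200 m to 2800 m (dry): cools by 9.9 × 1.6 = 15.84°C, giving 0.66°C.
From 2800 m to 3800 m (saturated): cools by 6.3 × 1 = 6.3°C, giving -5.64°C.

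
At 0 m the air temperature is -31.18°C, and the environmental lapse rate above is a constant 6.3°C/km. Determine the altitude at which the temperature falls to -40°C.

1400 m

Height above start = (-31.18 − (-40)) / 6.3 = 1.4 km
Altitude = 0 m + 1400 m = 1400 m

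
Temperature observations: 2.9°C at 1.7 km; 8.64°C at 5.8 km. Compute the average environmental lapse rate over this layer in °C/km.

Γ = −ΔT/Δz = (2.9 − 8.64) / (5800 − 1700) m
  = -5.74°C / 4.1 km = -1.4°C/km

-1.4°C/km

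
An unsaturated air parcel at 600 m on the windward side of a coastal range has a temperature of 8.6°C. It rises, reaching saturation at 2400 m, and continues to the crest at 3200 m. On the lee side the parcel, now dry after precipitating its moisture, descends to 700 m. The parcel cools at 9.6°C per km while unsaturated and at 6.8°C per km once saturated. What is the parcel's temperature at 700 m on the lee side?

9.88°C

600 → 2400 m (dry, 9.6°C/km): ΔT = -9.6 × 1.8 = -17.28°C → T = -8.68°C
2400 → 3200 m (saturated, 6.8°C/km): ΔT = -6.8 × 0.8 = -5.44°C → T = -14.12°C
3200 → 700 m (dry descent, 9.6°C/km): ΔT = +9.6 × 2.5 = +24°C → T = 9.88°C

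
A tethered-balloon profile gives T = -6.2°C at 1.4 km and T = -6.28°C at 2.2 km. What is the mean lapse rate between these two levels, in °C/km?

0.1°C/km

Γ = −ΔT/Δz = (-6.2 − (-6.28)) / (2200 − 1400) m
  = 0.08°C / 0.8 km = 0.1°C/km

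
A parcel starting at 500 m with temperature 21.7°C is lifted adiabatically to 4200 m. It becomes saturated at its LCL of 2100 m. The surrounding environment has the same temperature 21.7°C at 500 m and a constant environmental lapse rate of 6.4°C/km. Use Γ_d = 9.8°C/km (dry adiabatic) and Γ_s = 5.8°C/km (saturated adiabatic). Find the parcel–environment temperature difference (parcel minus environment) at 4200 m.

Parcel:
  Dry to 2100 m: -9.8 × 1.6 km = -15.68°C, so T = 6.02°C.
  Saturated to 4200 m: -5.8 × 2.1 km = -12.18°C, so T = -6.16°C.
Environment:
  Environment to 4200 m: -6.4 × 3.7 km = -23.68°C, so T = -1.98°C.
T_parcel − T_env = -6.16 − (-1.98) = -4.18°C

-4.18°C (parcel cooler than environment)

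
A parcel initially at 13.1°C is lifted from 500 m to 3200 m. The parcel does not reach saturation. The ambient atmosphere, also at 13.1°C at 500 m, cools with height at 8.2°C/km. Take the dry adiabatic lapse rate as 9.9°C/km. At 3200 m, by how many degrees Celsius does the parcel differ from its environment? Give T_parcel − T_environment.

Parcel:
  From 500 m to 3200 m (dry): cools by 9.9 × 2.7 = 26.73°C, giving -13.63°C.
Environment:
  From 500 m to 3200 m (environment): cools by 8.2 × 2.7 = 22.14°C, giving -9.04°C.
T_parcel − T_env = -13.63 − (-9.04) = -4.59°C

-4.59°C (parcel cooler than environment)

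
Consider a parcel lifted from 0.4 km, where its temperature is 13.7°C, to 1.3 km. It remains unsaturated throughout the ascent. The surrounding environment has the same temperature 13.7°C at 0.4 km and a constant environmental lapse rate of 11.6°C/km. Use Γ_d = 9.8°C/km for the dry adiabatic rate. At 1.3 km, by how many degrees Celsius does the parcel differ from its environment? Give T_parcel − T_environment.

+1.62°C (parcel warmer than environment)

Parcel:
  Dry to 1300 m: -9.8 × 0.9 km = -8.82°C, so T = 4.88°C.
Environment:
  Environment to 1300 m: -11.6 × 0.9 km = -10.44°C, so T = 3.26°C.
T_parcel − T_env = 4.88 − 3.26 = +1.62°C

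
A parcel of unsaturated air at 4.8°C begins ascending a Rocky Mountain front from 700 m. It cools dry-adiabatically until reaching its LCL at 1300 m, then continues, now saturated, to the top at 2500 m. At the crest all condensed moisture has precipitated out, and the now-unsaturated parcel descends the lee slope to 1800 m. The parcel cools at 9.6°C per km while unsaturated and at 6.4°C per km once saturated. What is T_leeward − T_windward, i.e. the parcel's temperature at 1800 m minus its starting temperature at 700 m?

-6.72°C

700–1300 m, dry: Δz = 0.6 km ⇒ ΔT = -5.76°C; T = -0.96°C
1300–2500 m, saturated: Δz = 1.2 km ⇒ ΔT = -7.68°C; T = -8.64°C
2500–1800 m, dry descent: Δz = 0.7 km ⇒ ΔT = +6.72°C; T = -1.92°C
Net change vs windward start: -1.92 − 4.8 = -6.72°C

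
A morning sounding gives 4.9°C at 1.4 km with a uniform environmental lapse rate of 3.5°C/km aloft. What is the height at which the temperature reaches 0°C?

Height above start = (4.9 − 0) / 3.5 = 1.4 km
Altitude = 1400 m + 1400 m = 2800 m

2.8 km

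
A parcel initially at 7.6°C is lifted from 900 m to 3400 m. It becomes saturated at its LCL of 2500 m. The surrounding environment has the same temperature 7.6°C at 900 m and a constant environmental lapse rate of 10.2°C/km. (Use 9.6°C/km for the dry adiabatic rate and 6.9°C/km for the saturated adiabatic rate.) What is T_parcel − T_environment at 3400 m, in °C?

+3.93°C (parcel warmer than environment)

Parcel:
  900 → 2500 m (dry, 9.6°C/km): ΔT = -9.6 × 1.6 = -15.36°C → T = -7.76°C
  2500 → 3400 m (saturated, 6.9°C/km): ΔT = -6.9 × 0.9 = -6.21°C → T = -13.97°C
Environment:
  900 → 3400 m (environment, 10.2°C/km): ΔT = -10.2 × 2.5 = -25.5°C → T = -17.9°C
T_parcel − T_env = -13.97 − (-17.9) = +3.93°C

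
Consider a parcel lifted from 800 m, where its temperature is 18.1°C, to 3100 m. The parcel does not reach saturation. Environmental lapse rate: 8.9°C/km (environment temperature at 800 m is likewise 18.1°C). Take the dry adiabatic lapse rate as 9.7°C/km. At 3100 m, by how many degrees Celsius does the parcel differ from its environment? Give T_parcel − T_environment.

-1.84°C (parcel cooler than environment)

Parcel:
  800 → 3100 m (dry, 9.7°C/km): ΔT = -9.7 × 2.3 = -22.31°C → T = -4.21°C
Environment:
  800 → 3100 m (environment, 8.9°C/km): ΔT = -8.9 × 2.3 = -20.47°C → T = -2.37°C
T_parcel − T_env = -4.21 − (-2.37) = -1.84°C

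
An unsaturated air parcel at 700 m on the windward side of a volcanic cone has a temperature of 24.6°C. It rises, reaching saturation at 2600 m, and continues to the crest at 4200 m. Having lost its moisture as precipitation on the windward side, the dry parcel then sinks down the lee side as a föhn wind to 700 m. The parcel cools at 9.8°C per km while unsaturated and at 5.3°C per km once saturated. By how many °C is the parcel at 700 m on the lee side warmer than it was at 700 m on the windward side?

Dry to 2600 m: -9.8 × 1.9 km = -18.62°C, so T = 5.98°C.
Saturated to 4200 m: -5.3 × 1.6 km = -8.48°C, so T = -2.5°C.
Dry descent to 700 m: +9.8 × 3.5 km = +34.3°C, so T = 31.8°C.
Net change vs windward start: 31.8 − 24.6 = +7.2°C

+7.2°C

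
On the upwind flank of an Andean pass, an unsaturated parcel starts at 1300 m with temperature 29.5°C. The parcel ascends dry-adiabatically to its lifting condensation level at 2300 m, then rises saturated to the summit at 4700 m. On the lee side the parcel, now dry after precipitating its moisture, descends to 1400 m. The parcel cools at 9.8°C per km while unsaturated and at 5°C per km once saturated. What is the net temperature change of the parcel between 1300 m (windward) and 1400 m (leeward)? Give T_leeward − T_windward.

From 1300 m to 2300 m (dry): cools by 9.8 × 1 = 9.8°C, giving 19.7°C.
From 2300 m to 4700 m (saturated): cools by 5 × 2.4 = 12°C, giving 7.7°C.
From 4700 m to 1400 m (dry descent): warms by 9.8 × 3.3 = 32.34°C, giving 40.04°C.
Net change vs windward start: 40.04 − 29.5 = +10.54°C

+10.54°C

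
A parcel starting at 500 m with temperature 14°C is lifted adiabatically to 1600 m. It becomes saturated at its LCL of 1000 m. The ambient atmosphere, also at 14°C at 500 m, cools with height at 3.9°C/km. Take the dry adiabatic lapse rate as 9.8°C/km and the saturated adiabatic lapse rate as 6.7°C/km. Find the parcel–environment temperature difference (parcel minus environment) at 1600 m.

Parcel:
  500 → 1000 m (dry, 9.8°C/km): ΔT = -9.8 × 0.5 = -4.9°C → T = 9.1°C
  1000 → 1600 m (saturated, 6.7°C/km): ΔT = -6.7 × 0.6 = -4.02°C → T = 5.08°C
Environment:
  500 → 1600 m (environment, 3.9°C/km): ΔT = -3.9 × 1.1 = -4.29°C → T = 9.71°C
T_parcel − T_env = 5.08 − 9.71 = -4.63°C

-4.63°C (parcel cooler than environment)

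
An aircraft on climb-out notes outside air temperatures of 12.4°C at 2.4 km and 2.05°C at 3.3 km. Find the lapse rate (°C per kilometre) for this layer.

11.5°C/km

Γ = −ΔT/Δz = (12.4 − 2.05) / (3300 − 2400) m
  = 10.35°C / 0.9 km = 11.5°C/km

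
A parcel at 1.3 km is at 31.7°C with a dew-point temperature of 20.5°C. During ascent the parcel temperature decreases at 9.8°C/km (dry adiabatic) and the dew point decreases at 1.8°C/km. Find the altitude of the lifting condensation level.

T and T_d converge at 9.8 − 1.8 = 8°C per km
Height above start = (31.7 − 20.5) / 8 = 1.4 km
LCL altitude = 1300 m + 1400 m = 2700 m

2.7 km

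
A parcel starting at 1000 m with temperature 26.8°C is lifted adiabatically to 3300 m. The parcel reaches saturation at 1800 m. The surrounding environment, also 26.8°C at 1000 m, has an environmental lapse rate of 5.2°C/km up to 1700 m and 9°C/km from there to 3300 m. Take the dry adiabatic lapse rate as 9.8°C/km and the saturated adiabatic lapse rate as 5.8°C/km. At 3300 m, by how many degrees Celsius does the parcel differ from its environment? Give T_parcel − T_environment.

Parcel:
  1000–1800 m, dry: Δz = 0.8 km ⇒ ΔT = -7.84°C; T = 18.96°C
  1800–3300 m, saturated: Δz = 1.5 km ⇒ ΔT = -8.7°C; T = 10.26°C
Environment:
  1000–1700 m, environment, lower layer: Δz = 0.7 km ⇒ ΔT = -3.64°C; T = 23.16°C
  1700–3300 m, environment, upper layer: Δz = 1.6 km ⇒ ΔT = -14.4°C; T = 8.76°C
T_parcel − T_env = 10.26 − 8.76 = +1.5°C

+1.5°C (parcel warmer than environment)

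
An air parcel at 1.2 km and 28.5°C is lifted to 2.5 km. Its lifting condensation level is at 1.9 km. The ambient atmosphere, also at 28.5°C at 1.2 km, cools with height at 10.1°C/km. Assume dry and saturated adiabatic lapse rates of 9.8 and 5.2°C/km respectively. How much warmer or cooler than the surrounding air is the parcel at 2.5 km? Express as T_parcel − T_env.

Parcel:
  1200 → 1900 m (dry, 9.8°C/km): ΔT = -9.8 × 0.7 = -6.86°C → T = 21.64°C
  1900 → 2500 m (saturated, 5.2°C/km): ΔT = -5.2 × 0.6 = -3.12°C → T = 18.52°C
Environment:
  1200 → 2500 m (environment, 10.1°C/km): ΔT = -10.1 × 1.3 = -13.13°C → T = 15.37°C
T_parcel − T_env = 18.52 − 15.37 = +3.15°C

+3.15°C (parcel warmer than environment)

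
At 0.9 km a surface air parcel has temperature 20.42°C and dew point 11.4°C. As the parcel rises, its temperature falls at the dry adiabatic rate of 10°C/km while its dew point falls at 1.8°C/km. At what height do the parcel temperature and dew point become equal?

T and T_d converge at 10 − 1.8 = 8.2°C per km
Height above start = (20.42 − 11.4) / 8.2 = 1.1 km
LCL altitude = 900 m + 1100 m = 2000 m

2 km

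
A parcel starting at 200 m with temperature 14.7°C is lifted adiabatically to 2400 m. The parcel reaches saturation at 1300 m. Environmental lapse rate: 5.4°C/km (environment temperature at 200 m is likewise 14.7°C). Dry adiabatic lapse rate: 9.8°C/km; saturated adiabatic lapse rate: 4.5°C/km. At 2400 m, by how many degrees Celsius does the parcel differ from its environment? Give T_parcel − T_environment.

-3.85°C (parcel cooler than environment)

Parcel:
  Dry to 1300 m: -9.8 × 1.1 km = -10.78°C, so T = 3.92°C.
  Saturated to 2400 m: -4.5 × 1.1 km = -4.95°C, so T = -1.03°C.
Environment:
  Environment to 2400 m: -5.4 × 2.2 km = -11.88°C, so T = 2.82°C.
T_parcel − T_env = -1.03 − 2.82 = -3.85°C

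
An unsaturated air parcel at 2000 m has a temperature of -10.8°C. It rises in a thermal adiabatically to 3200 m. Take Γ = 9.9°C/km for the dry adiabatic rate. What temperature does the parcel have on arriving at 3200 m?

2000–3200 m, dry adiabatic: Δz = 1.2 km ⇒ ΔT = -11.88°C; T = -22.68°C

-22.68°C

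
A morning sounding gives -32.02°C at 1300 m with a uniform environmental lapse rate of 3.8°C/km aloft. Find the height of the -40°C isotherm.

3400 m

Height above start = (-32.02 − (-40)) / 3.8 = 2.1 km
Altitude = 1300 m + 2100 m = 3400 m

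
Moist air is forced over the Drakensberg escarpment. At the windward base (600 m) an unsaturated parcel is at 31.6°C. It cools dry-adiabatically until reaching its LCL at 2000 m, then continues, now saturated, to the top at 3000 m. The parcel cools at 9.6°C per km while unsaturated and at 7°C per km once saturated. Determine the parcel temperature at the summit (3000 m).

600 → 2000 m (dry, 9.6°C/km): ΔT = -9.6 × 1.4 = -13.44°C → T = 18.16°C
2000 → 3000 m (saturated, 7°C/km): ΔT = -7 × 1 = -7°C → T = 11.16°C

11.16°C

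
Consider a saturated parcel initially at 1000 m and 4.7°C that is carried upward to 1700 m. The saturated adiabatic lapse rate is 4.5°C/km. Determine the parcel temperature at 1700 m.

1.55°C

From 1000 m to 1700 m (saturated adiabatic): cools by 4.5 × 0.7 = 3.15°C, giving 1.55°C.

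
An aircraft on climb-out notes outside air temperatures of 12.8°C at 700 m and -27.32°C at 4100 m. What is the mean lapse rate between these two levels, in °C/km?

11.8°C/km

Γ = −ΔT/Δz = (12.8 − (-27.32)) / (4100 − 700) m
  = 40.12°C / 3.4 km = 11.8°C/km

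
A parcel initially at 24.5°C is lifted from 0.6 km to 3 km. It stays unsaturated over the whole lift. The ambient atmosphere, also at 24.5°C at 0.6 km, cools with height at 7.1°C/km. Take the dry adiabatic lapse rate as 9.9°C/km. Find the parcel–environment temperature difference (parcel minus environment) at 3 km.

Parcel:
  From 600 m to 3000 m (dry): cools by 9.9 × 2.4 = 23.76°C, giving 0.74°C.
Environment:
  From 600 m to 3000 m (environment): cools by 7.1 × 2.4 = 17.04°C, giving 7.46°C.
T_parcel − T_env = 0.74 − 7.46 = -6.72°C

-6.72°C (parcel cooler than environment)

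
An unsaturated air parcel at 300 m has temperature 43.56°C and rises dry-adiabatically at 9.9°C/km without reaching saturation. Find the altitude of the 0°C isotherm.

Height above start = (43.56 − 0) / 9.9 = 4.4 km
Altitude = 300 m + 4400 m = 4700 m

4700 m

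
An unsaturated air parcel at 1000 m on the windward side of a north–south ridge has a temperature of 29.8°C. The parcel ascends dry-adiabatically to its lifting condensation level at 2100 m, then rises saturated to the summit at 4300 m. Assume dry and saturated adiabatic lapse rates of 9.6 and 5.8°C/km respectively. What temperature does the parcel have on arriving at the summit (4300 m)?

6.48°C

From 1000 m to 2100 m (dry): cools by 9.6 × 1.1 = 10.56°C, giving 19.24°C.
From 2100 m to 4300 m (saturated): cools by 5.8 × 2.2 = 12.76°C, giving 6.48°C.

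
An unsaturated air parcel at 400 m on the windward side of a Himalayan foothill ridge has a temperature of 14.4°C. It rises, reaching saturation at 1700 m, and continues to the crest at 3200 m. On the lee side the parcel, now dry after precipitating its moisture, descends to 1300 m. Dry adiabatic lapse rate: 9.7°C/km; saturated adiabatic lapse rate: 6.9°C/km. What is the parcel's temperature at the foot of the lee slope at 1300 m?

9.87°C

400 → 1700 m (dry, 9.7°C/km): ΔT = -9.7 × 1.3 = -12.61°C → T = 1.79°C
1700 → 3200 m (saturated, 6.9°C/km): ΔT = -6.9 × 1.5 = -10.35°C → T = -8.56°C
3200 → 1300 m (dry descent, 9.7°C/km): ΔT = +9.7 × 1.9 = +18.43°C → T = 9.87°C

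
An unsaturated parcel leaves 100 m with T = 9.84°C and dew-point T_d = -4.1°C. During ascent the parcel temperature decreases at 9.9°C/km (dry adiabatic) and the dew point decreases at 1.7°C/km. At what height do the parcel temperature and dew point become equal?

T and T_d converge at 9.9 − 1.7 = 8.2°C per km
Height above start = (9.84 − (-4.1)) / 8.2 = 1.7 km
LCL altitude = 100 m + 1700 m = 1800 m

1800 m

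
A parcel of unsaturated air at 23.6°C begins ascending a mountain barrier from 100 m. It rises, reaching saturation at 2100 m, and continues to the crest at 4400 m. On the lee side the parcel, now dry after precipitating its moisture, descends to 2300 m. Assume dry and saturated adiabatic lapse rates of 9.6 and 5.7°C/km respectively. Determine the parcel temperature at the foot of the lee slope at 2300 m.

100–2100 m, dry: Δz = 2 km ⇒ ΔT = -19.2°C; T = 4.4°C
2100–4400 m, saturated: Δz = 2.3 km ⇒ ΔT = -13.11°C; T = -8.71°C
4400–2300 m, dry descent: Δz = 2.1 km ⇒ ΔT = +20.16°C; T = 11.45°C

11.45°C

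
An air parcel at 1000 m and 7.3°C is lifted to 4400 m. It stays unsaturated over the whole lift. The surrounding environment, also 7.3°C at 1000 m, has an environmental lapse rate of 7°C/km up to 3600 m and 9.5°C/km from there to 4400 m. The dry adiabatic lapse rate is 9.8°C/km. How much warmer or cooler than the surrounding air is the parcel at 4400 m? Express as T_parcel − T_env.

-7.52°C (parcel cooler than environment)

Parcel:
  1000 → 4400 m (dry, 9.8°C/km): ΔT = -9.8 × 3.4 = -33.32°C → T = -26.02°C
Environment:
  1000 → 3600 m (environment, lower layer, 7°C/km): ΔT = -7 × 2.6 = -18.2°C → T = -10.9°C
  3600 → 4400 m (environment, upper layer, 9.5°C/km): ΔT = -9.5 × 0.8 = -7.6°C → T = -18.5°C
T_parcel − T_env = -26.02 − (-18.5) = -7.52°C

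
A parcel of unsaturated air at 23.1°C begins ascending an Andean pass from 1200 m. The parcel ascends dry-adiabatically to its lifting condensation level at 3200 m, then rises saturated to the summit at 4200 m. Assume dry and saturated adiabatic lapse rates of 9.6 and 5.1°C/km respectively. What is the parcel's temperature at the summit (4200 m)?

1200–3200 m, dry: Δz = 2 km ⇒ ΔT = -19.2°C; T = 3.9°C
3200–4200 m, saturated: Δz = 1 km ⇒ ΔT = -5.1°C; T = -1.2°C

-1.2°C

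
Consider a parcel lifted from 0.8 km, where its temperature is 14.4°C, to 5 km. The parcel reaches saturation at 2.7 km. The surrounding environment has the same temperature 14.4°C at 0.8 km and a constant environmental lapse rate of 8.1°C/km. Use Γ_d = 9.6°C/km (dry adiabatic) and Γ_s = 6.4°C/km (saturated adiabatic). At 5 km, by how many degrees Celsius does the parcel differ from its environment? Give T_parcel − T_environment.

+1.06°C (parcel warmer than environment)

Parcel:
  Dry to 2700 m: -9.6 × 1.9 km = -18.24°C, so T = -3.84°C.
  Saturated to 5000 m: -6.4 × 2.3 km = -14.72°C, so T = -18.56°C.
Environment:
  Environment to 5000 m: -8.1 × 4.2 km = -34.02°C, so T = -19.62°C.
T_parcel − T_env = -18.56 − (-19.62) = +1.06°C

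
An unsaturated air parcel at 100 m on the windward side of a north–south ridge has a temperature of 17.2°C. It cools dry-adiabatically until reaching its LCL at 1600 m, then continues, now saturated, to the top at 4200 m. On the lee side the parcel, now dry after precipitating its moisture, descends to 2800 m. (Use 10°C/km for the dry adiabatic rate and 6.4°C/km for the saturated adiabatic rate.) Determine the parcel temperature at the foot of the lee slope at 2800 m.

100 → 1600 m (dry, 10°C/km): ΔT = -10 × 1.5 = -15°C → T = 2.2°C
1600 → 4200 m (saturated, 6.4°C/km): ΔT = -6.4 × 2.6 = -16.64°C → T = -14.44°C
4200 → 2800 m (dry descent, 10°C/km): ΔT = +10 × 1.4 = +14°C → T = -0.44°C

-0.44°C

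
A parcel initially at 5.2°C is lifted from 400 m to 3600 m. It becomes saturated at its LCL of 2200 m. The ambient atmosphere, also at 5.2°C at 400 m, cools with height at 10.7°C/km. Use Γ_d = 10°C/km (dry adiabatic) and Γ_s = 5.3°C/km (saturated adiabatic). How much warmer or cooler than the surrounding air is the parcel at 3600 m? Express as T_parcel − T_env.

+8.82°C (parcel warmer than environment)

Parcel:
  Dry to 2200 m: -10 × 1.8 km = -18°C, so T = -12.8°C.
  Saturated to 3600 m: -5.3 × 1.4 km = -7.42°C, so T = -20.22°C.
Environment:
  Environment to 3600 m: -10.7 × 3.2 km = -34.24°C, so T = -29.04°C.
T_parcel − T_env = -20.22 − (-29.04) = +8.82°C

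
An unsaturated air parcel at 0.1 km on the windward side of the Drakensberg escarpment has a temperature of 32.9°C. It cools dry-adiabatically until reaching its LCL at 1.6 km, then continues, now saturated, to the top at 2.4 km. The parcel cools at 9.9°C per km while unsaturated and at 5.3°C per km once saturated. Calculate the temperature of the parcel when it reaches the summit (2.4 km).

From 100 m to 1600 m (dry): cools by 9.9 × 1.5 = 14.85°C, giving 18.05°C.
From 1600 m to 2400 m (saturated): cools by 5.3 × 0.8 = 4.24°C, giving 13.81°C.

13.81°C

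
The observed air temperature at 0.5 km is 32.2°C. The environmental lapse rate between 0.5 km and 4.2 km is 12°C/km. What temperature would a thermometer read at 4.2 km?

500 → 4200 m (environmental, 12°C/km): ΔT = -12 × 3.7 = -44.4°C → T = -12.2°C

-12.2°C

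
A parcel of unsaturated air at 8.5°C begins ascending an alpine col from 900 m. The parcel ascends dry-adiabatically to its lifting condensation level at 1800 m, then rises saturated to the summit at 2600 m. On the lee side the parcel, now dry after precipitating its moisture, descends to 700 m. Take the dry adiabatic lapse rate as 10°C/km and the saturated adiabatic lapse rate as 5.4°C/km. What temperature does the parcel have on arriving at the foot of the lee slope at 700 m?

14.18°C

900–1800 m, dry: Δz = 0.9 km ⇒ ΔT = -9°C; T = -0.5°C
1800–2600 m, saturated: Δz = 0.8 km ⇒ ΔT = -4.32°C; T = -4.82°C
2600–700 m, dry descent: Δz = 1.9 km ⇒ ΔT = +19°C; T = 14.18°C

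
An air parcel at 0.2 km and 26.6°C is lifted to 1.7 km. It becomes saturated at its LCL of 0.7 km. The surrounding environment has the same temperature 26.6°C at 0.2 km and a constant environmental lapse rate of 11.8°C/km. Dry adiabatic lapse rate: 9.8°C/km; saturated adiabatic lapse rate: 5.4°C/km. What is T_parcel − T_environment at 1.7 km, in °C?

+7.4°C (parcel warmer than environment)

Parcel:
  Dry to 700 m: -9.8 × 0.5 km = -4.9°C, so T = 21.7°C.
  Saturated to 1700 m: -5.4 × 1 km = -5.4°C, so T = 16.3°C.
Environment:
  Environment to 1700 m: -11.8 × 1.5 km = -17.7°C, so T = 8.9°C.
T_parcel − T_env = 16.3 − 8.9 = +7.4°C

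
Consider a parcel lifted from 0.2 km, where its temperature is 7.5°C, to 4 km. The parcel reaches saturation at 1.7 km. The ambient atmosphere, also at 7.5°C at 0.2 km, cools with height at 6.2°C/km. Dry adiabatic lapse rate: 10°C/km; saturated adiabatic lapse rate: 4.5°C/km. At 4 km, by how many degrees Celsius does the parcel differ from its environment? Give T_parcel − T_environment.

-1.79°C (parcel cooler than environment)

Parcel:
  Dry to 1700 m: -10 × 1.5 km = -15°C, so T = -7.5°C.
  Saturated to 4000 m: -4.5 × 2.3 km = -10.35°C, so T = -17.85°C.
Environment:
  Environment to 4000 m: -6.2 × 3.8 km = -23.56°C, so T = -16.06°C.
T_parcel − T_env = -17.85 − (-16.06) = -1.79°C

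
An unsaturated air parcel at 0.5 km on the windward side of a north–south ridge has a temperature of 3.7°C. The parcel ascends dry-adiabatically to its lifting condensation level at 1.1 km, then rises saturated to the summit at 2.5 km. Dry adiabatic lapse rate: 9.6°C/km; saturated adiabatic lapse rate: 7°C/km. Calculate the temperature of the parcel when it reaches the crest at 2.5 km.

Dry to 1100 m: -9.6 × 0.6 km = -5.76°C, so T = -2.06°C.
Saturated to 2500 m: -7 × 1.4 km = -9.8°C, so T = -11.86°C.

-11.86°C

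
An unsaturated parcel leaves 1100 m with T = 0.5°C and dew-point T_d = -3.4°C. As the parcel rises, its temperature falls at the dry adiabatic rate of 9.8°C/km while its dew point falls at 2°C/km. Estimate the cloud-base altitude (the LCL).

1600 m

T and T_d converge at 9.8 − 2 = 7.8°C per km
Height above start = (0.5 − (-3.4)) / 7.8 = 0.5 km
LCL altitude = 1100 m + 500 m = 1600 m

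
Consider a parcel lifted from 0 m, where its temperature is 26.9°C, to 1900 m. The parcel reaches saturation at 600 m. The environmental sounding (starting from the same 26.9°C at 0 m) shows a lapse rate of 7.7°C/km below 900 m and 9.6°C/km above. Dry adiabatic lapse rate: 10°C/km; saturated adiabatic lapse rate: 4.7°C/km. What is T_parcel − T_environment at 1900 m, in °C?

Parcel:
  From 0 m to 600 m (dry): cools by 10 × 0.6 = 6°C, giving 20.9°C.
  From 600 m to 1900 m (saturated): cools by 4.7 × 1.3 = 6.11°C, giving 14.79°C.
Environment:
  From 0 m to 900 m (environment, lower layer): cools by 7.7 × 0.9 = 6.93°C, giving 19.97°C.
  From 900 m to 1900 m (environment, upper layer): cools by 9.6 × 1 = 9.6°C, giving 10.37°C.
T_parcel − T_env = 14.79 − 10.37 = +4.42°C

+4.42°C (parcel warmer than environment)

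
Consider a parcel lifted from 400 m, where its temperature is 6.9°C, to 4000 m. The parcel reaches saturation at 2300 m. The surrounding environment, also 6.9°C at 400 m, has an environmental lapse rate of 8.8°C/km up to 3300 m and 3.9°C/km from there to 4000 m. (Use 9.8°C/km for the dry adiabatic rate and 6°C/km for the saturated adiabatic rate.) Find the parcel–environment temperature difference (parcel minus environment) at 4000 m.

-0.57°C (parcel cooler than environment)

Parcel:
  400 → 2300 m (dry, 9.8°C/km): ΔT = -9.8 × 1.9 = -18.62°C → T = -11.72°C
  2300 → 4000 m (saturated, 6°C/km): ΔT = -6 × 1.7 = -10.2°C → T = -21.92°C
Environment:
  400 → 3300 m (environment, lower layer, 8.8°C/km): ΔT = -8.8 × 2.9 = -25.52°C → T = -18.62°C
  3300 → 4000 m (environment, upper layer, 3.9°C/km): ΔT = -3.9 × 0.7 = -2.73°C → T = -21.35°C
T_parcel − T_env = -21.92 − (-21.35) = -0.57°C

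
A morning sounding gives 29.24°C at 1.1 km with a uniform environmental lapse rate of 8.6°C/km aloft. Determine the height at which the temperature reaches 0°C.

4.5 km

Height above start = (29.24 − 0) / 8.6 = 3.4 km
Altitude = 1100 m + 3400 m = 4500 m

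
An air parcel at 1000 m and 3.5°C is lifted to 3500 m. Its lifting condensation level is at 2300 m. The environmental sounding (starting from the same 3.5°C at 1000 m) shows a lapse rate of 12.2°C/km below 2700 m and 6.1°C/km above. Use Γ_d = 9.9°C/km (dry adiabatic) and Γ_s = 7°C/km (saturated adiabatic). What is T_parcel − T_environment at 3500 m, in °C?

+4.35°C (parcel warmer than environment)

Parcel:
  Dry to 2300 m: -9.9 × 1.3 km = -12.87°C, so T = -9.37°C.
  Saturated to 3500 m: -7 × 1.2 km = -8.4°C, so T = -17.77°C.
Environment:
  Environment, lower layer to 2700 m: -12.2 × 1.7 km = -20.74°C, so T = -17.24°C.
  Environment, upper layer to 3500 m: -6.1 × 0.8 km = -4.88°C, so T = -22.12°C.
T_parcel − T_env = -17.77 − (-22.12) = +4.35°C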